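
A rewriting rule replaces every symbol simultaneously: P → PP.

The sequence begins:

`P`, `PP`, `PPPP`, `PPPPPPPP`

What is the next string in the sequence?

Apply φ to PPPPPPPP symbol by symbol: P→PP, P→PP, P→PP, P→PP, P→PP, P→PP, P→PP, P→PP; joined: PP PP PP PP PP PP PP PP.

PPPPPPPPPPPPPPPP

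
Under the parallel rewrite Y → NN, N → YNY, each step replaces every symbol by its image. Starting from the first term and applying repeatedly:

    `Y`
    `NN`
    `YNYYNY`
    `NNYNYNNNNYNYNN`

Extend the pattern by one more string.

Rewriting the 14 symbols of NNYNYNNNNYNYNN one by one yields YNY YNY NN YNY NN YNY YNY YNY YNY NN YNY NN YNY YNY; concatenated:

YNYYNYNNYNYNNYNYYNYYNYYNYNNYNYNNYNYYNY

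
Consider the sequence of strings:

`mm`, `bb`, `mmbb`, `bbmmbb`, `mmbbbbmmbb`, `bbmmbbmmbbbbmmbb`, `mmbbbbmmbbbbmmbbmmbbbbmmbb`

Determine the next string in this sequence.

bbmmbbmmbbbbmmbbmmbbbbmmbbbbmmbbmmbbbbmmbb

This is a Fibonacci-style word recurrence s(k) = s(k−2)·s(k−1): e.g. mm·bb = mmbb.
So term 8 is bbmmbbmmbbbbmmbb·mmbbbbmmbbbbmmbbmmbbbbmmbb.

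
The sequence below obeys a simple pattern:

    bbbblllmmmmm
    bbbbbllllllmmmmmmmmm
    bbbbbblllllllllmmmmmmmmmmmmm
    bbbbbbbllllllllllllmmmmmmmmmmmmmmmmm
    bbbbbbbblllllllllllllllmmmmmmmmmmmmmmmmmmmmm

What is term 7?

Term n consists of n+3 b's, followed by 3n l's, followed by 4n+1 m's (n = 1, 2, …).
Setting n = 7 gives 10, 21, 29 characters in each block.

bbbbbbbbbblllllllllllllllllllllmmmmmmmmmmmmmmmmmmmmmmmmmmmmm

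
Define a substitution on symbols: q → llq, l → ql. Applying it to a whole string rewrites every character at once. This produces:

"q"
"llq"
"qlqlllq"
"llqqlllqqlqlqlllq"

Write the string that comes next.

Rewriting the 17 symbols of llqqlllqqlqlqlllq one by one yields ql ql llq llq ql ql ql llq llq ql llq ql llq ql ql ql llq; concatenated:

qlqlllqllqqlqlqlllqllqqlllqqlllqqlqlqlllq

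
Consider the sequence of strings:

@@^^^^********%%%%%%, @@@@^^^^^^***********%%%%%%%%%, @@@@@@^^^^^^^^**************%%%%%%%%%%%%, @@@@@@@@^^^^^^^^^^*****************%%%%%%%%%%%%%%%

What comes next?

The n-th term is 2n-2 @'s then 2n ^'s then 3n+2 *'s then 3n %'s, where the shown terms are n = 2, 3, 4, 5.
At n = 6 the blocks have lengths 10, 12, 20, 18.

@@@@@@@@@@^^^^^^^^^^^^********************%%%%%%%%%%%%%%%%%%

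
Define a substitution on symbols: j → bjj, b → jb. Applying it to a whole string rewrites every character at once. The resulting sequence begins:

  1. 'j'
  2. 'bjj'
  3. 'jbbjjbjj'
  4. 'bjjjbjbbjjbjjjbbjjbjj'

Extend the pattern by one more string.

Rewriting the 21 symbols of bjjjbjbbjjbjjjbbjjbjj one by one yields jb bjj bjj bjj jb bjj jb jb bjj bjj jb bjj bjj bjj jb jb bjj bjj jb bjj bjj; concatenated:

jbbjjbjjbjjjbbjjjbjbbjjbjjjbbjjbjjbjjjbjbbjjbjjjbbjjbjj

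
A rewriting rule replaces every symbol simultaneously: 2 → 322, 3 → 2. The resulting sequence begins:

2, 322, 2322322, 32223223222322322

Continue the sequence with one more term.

Rewriting the 17 symbols of 32223223222322322 one by one yields 2 322 322 322 2 322 322 2 322 322 322 2 322 322 2 322 322; concatenated:

23223223222322322232232232223223222322322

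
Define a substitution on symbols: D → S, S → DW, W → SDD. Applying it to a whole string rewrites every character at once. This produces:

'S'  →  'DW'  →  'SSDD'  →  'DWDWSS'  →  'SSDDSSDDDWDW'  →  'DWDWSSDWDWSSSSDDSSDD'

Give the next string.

Rewriting the 20 symbols of DWDWSSDWDWSSSSDDSSDD one by one yields S SDD S SDD DW DW S SDD S SDD DW DW DW DW S S DW DW S S; concatenated:

SSDDSSDDDWDWSSDDSSDDDWDWDWDWSSDWDWSS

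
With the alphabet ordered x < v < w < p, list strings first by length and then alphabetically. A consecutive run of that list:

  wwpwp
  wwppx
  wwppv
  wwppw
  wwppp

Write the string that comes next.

The successor of wwppp increments the rightmost position that isn't already p and resets every position after it to x.

wpxxx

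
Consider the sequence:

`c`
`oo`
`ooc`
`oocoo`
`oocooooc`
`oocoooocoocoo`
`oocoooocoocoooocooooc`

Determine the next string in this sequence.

oocoooocoocoooocoooocoocoooocoocoo

This is a Fibonacci-style word recurrence s(k) = s(k−1)·s(k−2): e.g. oo·c = ooc.
So term 8 is oocoooocoocoooocooooc·oocoooocoocoo.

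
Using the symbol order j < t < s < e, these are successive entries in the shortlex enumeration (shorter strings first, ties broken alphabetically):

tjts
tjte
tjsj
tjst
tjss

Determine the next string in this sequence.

The successor of tjss increments the rightmost position that isn't already e and resets every position after it to j.

tjse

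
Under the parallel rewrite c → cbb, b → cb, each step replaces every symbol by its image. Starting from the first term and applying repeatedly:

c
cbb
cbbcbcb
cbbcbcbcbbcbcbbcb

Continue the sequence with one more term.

Replace each of the 17 characters of cbbcbcbcbbcbcbbcb in place — cbb cb cb cbb cb cbb cb cbb cb cb cbb cb cbb cb cb cbb cb — and concatenate.

cbbcbcbcbbcbcbbcbcbbcbcbcbbcbcbbcbcbcbbcb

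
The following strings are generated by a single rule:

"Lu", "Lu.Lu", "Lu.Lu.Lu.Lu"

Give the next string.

Each string is two copies of the previous one joined by '.'.
Doubling Lu.Lu.Lu.Lu with '.' between the halves:

Lu.Lu.Lu.Lu.Lu.Lu.Lu.Lu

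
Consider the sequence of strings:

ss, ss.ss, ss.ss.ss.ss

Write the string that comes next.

s(k+1) = s(k)·.·s(k) — each term doubles the last with '.' between the halves.
Doubling ss.ss.ss.ss with '.' between the halves:

ss.ss.ss.ss.ss.ss.ss.ss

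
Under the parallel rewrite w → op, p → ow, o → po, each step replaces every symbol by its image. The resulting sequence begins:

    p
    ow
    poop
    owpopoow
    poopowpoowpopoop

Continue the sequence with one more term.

Replace each of the 16 characters of poopowpoowpopoop in place — ow po po ow po op ow po po op ow po ow po po ow — and concatenate.

owpopoowpoopowpopoopowpoowpopoow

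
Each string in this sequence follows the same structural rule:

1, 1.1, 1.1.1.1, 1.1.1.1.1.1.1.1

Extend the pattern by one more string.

Each string is two copies of the previous one joined by '.'.
Doubling 1.1.1.1.1.1.1.1 with '.' between the halves:

1.1.1.1.1.1.1.1.1.1.1.1.1.1.1.1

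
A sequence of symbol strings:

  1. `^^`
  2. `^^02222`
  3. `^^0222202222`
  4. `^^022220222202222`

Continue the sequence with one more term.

Each term is the previous one with 02222 appended.
Applying this once more to ^^022220222202222:

^^02222022220222202222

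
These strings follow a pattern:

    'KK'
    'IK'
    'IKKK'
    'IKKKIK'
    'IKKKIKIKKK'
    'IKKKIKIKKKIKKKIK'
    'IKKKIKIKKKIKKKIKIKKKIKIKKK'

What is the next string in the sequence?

IKKKIKIKKKIKKKIKIKKKIKIKKKIKKKIKIKKKIKKKIK

This is a Fibonacci-style word recurrence s(k) = s(k−1)·s(k−2): e.g. IK·KK = IKKK.
So term 8 is IKKKIKIKKKIKKKIKIKKKIKIKKK·IKKKIKIKKKIKKKIK.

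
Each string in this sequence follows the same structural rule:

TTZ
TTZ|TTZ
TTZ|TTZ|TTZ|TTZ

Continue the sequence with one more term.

Every step duplicates the string with '|' between the halves.
Doubling TTZ|TTZ|TTZ|TTZ with '|' between the halves:

TTZ|TTZ|TTZ|TTZ|TTZ|TTZ|TTZ|TTZ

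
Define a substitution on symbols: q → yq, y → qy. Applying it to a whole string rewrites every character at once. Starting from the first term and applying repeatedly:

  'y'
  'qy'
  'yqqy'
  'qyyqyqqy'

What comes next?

yqqyqyyqqyyqyqqy

Rewriting each symbol of qyyqyqqy: q→yq, y→qy, y→qy, q→yq, y→qy, q→yq, q→yq, y→qy, which concatenates to yq qy qy yq qy yq yq qy.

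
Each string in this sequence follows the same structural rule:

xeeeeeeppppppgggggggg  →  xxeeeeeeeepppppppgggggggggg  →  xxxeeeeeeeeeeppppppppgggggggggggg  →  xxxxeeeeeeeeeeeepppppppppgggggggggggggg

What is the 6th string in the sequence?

xxxxxxeeeeeeeeeeeeeeeepppppppppppgggggggggggggggggg

The n-th term is n-2 x's then 2n e's then n+3 p's then 2n+2 g's, where the shown terms are n = 3, 4, 5, 6.
Setting n = 8 gives 6, 16, 11, 18 characters in each block.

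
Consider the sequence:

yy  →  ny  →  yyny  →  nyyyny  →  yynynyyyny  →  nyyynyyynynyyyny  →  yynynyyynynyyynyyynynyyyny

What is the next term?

nyyynyyynynyyynyyynynyyynynyyynyyynynyyyny

This is a Fibonacci-style word recurrence s(k) = s(k−2)·s(k−1): e.g. yy·ny = yyny.
The next term joins nyyynyyynynyyyny and yynynyyynynyyynyyynynyyyny.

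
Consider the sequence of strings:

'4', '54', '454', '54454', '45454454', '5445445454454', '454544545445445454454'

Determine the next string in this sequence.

From term 3 onward, concatenate the second-to-last term with the last: 4·54 = 454, 54·454 = 54454, …
Continuing: 5445445454454 · 454544545445445454454 gives term 8.

5445445454454454544545445445454454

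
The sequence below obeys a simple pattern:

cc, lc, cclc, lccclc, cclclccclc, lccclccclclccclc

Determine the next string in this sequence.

From term 3 onward, concatenate the second-to-last term with the last: cc·lc = cclc, lc·cclc = lccclc, …
Continuing: cclclccclc · lccclccclclccclc gives term 7.

cclclccclclccclccclclccclc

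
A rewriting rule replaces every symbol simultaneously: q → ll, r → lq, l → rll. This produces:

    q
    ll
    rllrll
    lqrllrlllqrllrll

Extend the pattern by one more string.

Rewriting the 16 symbols of lqrllrlllqrllrll one by one yields rll ll lq rll rll lq rll rll rll ll lq rll rll lq rll rll; concatenated:

rlllllqrllrlllqrllrllrlllllqrllrlllqrllrll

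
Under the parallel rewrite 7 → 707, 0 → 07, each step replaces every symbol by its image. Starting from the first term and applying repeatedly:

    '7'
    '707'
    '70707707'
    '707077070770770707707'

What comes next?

7070770707707707077070770770707707707077070770770707707

Applying the rule to each of the 21 symbols of 707077070770770707707 gives the pieces 707 07 707 07 707 707 07 707 07 707 707 07 707 707 07 707 07 707 707 07 707, which concatenate to the answer.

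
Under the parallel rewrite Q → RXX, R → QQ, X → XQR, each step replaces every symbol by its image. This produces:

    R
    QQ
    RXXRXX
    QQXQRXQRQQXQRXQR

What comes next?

Rewriting the 16 symbols of QQXQRXQRQQXQRXQR one by one yields RXX RXX XQR RXX QQ XQR RXX QQ RXX RXX XQR RXX QQ XQR RXX QQ; concatenated:

RXXRXXXQRRXXQQXQRRXXQQRXXRXXXQRRXXQQXQRRXXQQ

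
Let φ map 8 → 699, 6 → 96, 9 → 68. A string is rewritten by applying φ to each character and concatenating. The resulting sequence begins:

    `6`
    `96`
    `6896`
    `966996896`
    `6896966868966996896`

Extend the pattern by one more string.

Rewriting the 19 symbols of 6896966868966996896 one by one yields 96 699 68 96 68 96 96 699 96 699 68 96 96 68 68 96 699 68 96; concatenated:

966996896689696699966996896966868966996896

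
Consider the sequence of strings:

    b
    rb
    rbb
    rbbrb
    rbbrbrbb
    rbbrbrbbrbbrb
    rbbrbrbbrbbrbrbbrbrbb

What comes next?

This is a Fibonacci-style word recurrence s(k) = s(k−1)·s(k−2): e.g. rb·b = rbb.
Continuing: rbbrbrbbrbbrbrbbrbrbb · rbbrbrbbrbbrb gives term 8.

rbbrbrbbrbbrbrbbrbrbbrbbrbrbbrbbrb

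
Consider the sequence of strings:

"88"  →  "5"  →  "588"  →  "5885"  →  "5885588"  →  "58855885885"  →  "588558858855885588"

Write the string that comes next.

From term 3 onward, concatenate the last term with the second-to-last: 5·88 = 588, 588·5 = 5885, …
So term 8 is 588558858855885588·58855885885.

58855885885588558858855885885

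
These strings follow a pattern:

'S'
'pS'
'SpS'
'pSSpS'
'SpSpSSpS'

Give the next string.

pSSpSSpSpSSpS

This is a Fibonacci-style word recurrence s(k) = s(k−2)·s(k−1): e.g. S·pS = SpS.
Continuing: pSSpS · SpSpSSpS gives term 6.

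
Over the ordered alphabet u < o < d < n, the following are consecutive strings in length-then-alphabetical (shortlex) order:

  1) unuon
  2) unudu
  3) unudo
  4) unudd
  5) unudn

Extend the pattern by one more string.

ununu

Treat unudn as a base-4 numeral over the given alphabet and add one, carrying through any trailing n's.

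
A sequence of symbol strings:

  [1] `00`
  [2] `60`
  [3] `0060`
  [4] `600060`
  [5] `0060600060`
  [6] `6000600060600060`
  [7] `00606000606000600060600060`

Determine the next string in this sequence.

600060006060006000606000606000600060600060

From term 3 onward, concatenate the second-to-last term with the last: 00·60 = 0060, 60·0060 = 600060, …
So term 8 is 6000600060600060·00606000606000600060600060.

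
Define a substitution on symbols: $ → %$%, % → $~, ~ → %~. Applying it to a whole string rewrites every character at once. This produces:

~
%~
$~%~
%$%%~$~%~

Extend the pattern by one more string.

Rewriting each symbol of %$%%~$~%~: %→$~, $→%$%, %→$~, %→$~, ~→%~, $→%$%, ~→%~, %→$~, ~→%~, which concatenates to $~ %$% $~ $~ %~ %$% %~ $~ %~.

$~%$%$~$~%~%$%%~$~%~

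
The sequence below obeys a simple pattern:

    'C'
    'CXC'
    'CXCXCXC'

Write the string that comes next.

CXCXCXCXCXCXCXC

s(k+1) = s(k)·X·s(k) — each term doubles the last with 'X' between the halves.
So the next term is two copies of CXCXCXC with 'X' between the halves.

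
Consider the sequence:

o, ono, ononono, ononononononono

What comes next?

s(k+1) = s(k)·n·s(k) — each term doubles the last with 'n' between the halves.
So the next term is two copies of ononononononono with 'n' between the halves.

ononononononononononononononono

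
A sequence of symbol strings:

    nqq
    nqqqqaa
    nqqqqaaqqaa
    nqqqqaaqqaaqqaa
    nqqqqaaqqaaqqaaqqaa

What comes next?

The strings grow by a fixed suffix qqaa each time.
So the next term is nqqqqaaqqaaqqaaqqaa·qqaa.

nqqqqaaqqaaqqaaqqaaqqaa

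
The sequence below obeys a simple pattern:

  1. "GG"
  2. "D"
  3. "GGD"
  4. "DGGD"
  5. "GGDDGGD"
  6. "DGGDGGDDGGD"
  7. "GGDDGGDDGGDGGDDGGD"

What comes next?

DGGDGGDDGGDGGDDGGDDGGDGGDDGGD

From term 3 onward, concatenate the second-to-last term with the last: GG·D = GGD, D·GGD = DGGD, …
Continuing: DGGDGGDDGGD · GGDDGGDDGGDGGDDGGD gives term 8.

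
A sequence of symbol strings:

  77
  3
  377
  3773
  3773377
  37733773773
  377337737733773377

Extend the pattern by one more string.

From term 3 onward, concatenate the last term with the second-to-last: 3·77 = 377, 377·3 = 3773, …
The next term joins 377337737733773377 and 37733773773.

37733773773377337737733773773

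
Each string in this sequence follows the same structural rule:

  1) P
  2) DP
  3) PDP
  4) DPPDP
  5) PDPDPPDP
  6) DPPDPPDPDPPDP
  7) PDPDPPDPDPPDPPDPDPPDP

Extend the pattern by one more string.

DPPDPPDPDPPDPPDPDPPDPDPPDPPDPDPPDP

Each term (from the third on) is the two preceding terms concatenated in order: term 3 = P·DP = PDP.
So term 8 is DPPDPPDPDPPDP·PDPDPPDPDPPDPPDPDPPDP.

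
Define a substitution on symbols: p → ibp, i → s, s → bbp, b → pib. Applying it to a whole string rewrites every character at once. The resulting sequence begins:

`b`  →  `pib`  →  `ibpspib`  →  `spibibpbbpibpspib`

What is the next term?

Replace each of the 17 characters of spibibpbbpibpspib in place — bbp ibp s pib s pib ibp pib pib ibp s pib ibp bbp ibp s pib — and concatenate.

bbpibpspibspibibppibpibibpspibibpbbpibpspib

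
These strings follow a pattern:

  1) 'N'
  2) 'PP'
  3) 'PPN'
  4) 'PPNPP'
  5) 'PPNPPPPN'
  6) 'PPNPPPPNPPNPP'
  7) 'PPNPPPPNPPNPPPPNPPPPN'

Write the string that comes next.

From term 3 onward, concatenate the last term with the second-to-last: PP·N = PPN, PPN·PP = PPNPP, …
Continuing: PPNPPPPNPPNPPPPNPPPPN · PPNPPPPNPPNPP gives term 8.

PPNPPPPNPPNPPPPNPPPPNPPNPPPPNPPNPP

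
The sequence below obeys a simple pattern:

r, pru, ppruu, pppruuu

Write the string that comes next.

Each term wraps the previous one in p on the left and u on the right.
Applying this once more to pppruuu:

ppppruuuu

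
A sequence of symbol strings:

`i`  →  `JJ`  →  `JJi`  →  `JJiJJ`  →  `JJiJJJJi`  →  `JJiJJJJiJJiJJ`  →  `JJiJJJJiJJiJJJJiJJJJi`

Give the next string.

Each term (from the third on) is the previous term followed by the one before it: term 3 = JJ·i = JJi.
So term 8 is JJiJJJJiJJiJJJJiJJJJi·JJiJJJJiJJiJJ.

JJiJJJJiJJiJJJJiJJJJiJJiJJJJiJJiJJ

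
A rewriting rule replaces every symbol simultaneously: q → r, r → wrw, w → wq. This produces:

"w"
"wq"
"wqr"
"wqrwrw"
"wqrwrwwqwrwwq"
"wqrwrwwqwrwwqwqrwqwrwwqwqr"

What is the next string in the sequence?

Applying the rule to each of the 26 symbols of wqrwrwwqwrwwqwqrwqwrwwqwqr gives the pieces wq r wrw wq wrw wq wq r wq wrw wq wq r wq r wrw wq r wq wrw wq wq r wq r wrw, which concatenate to the answer.

wqrwrwwqwrwwqwqrwqwrwwqwqrwqrwrwwqrwqwrwwqwqrwqrwrw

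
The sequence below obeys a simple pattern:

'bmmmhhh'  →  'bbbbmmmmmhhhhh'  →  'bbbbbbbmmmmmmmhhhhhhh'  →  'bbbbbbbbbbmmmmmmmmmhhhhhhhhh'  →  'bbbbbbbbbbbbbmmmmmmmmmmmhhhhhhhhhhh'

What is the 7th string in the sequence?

The n-th term is 3n-2 b's then 2n+1 m's then 2n+1 h's (n = 1, 2, …).
Setting n = 7 gives 19, 15, 15 characters in each block.

bbbbbbbbbbbbbbbbbbbmmmmmmmmmmmmmmmhhhhhhhhhhhhhhh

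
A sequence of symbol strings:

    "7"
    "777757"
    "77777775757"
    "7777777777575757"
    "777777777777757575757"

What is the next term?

Every step adds 777 to the front and 57 to the end of the previous string.
Applying this once more to 777777777777757575757:

77777777777777775757575757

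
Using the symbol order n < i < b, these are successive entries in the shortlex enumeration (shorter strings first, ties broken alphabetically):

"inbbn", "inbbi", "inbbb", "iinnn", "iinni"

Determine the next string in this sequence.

iinnb

The successor of iinni increments the rightmost position that isn't already b and resets every position after it to n.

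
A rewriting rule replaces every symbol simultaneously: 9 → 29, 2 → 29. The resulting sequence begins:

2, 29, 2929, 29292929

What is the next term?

2929292929292929

Expanding 29292929: 2→29, 9→29, 2→29, 9→29, 2→29, 9→29, 2→29, 9→29. Concatenated: 29 29 29 29 29 29 29 29.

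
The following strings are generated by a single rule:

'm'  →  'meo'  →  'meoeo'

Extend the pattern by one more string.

meoeoeo

Each term is the previous one with eo appended.
So the next term is meoeo·eo.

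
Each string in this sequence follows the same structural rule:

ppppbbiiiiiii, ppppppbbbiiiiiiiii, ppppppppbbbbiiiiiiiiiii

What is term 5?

Term n consists of 2n p's, followed by n b's, followed by 2n+3 i's, where the shown terms are n = 2, 3, 4.
For term 5, n = 6, so the run lengths are 12, 6, 15.

ppppppppppppbbbbbbiiiiiiiiiiiiiii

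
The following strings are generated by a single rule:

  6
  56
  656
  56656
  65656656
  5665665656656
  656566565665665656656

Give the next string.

5665665656656656566565665665656656

From term 3 onward, concatenate the second-to-last term with the last: 6·56 = 656, 56·656 = 56656, …
So term 8 is 5665665656656·656566565665665656656.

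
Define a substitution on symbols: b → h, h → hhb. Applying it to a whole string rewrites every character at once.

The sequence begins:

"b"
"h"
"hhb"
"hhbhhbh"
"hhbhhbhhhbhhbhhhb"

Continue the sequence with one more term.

hhbhhbhhhbhhbhhhbhhbhhbhhhbhhbhhhbhhbhhbh

Applying the rule to each of the 17 symbols of hhbhhbhhhbhhbhhhb gives the pieces hhb hhb h hhb hhb h hhb hhb hhb h hhb hhb h hhb hhb hhb h, which concatenate to the answer.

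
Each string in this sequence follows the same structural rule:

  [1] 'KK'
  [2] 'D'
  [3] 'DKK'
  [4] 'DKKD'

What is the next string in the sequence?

DKKDDKK

Each term (from the third on) is the previous term followed by the one before it: term 3 = D·KK = DKK.
The next term joins DKKD and DKK.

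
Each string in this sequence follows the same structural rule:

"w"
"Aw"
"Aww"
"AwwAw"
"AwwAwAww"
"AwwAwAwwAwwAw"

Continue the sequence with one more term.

From term 3 onward, concatenate the last term with the second-to-last: Aw·w = Aww, Aww·Aw = AwwAw, …
So term 7 is AwwAwAwwAwwAw·AwwAwAww.

AwwAwAwwAwwAwAwwAwAww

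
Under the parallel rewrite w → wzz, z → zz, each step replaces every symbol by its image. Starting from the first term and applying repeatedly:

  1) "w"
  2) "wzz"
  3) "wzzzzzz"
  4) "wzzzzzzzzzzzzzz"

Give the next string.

φ(wzzzzzzzzzzzzzz) expands symbol-by-symbol to wzz zz zz zz zz zz zz zz zz zz zz zz zz zz zz; joining the 15 pieces gives the next term.

wzzzzzzzzzzzzzzzzzzzzzzzzzzzzzz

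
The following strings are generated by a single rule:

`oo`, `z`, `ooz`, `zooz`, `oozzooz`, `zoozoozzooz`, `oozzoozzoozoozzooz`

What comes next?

This is a Fibonacci-style word recurrence s(k) = s(k−2)·s(k−1): e.g. oo·z = ooz.
So term 8 is zoozoozzooz·oozzoozzoozoozzooz.

zoozoozzoozoozzoozzoozoozzooz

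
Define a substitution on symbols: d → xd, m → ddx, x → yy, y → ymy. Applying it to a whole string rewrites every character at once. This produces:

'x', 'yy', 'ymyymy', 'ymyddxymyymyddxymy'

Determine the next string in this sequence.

ymyddxymyxdxdyyymyddxymyymyddxymyxdxdyyymyddxymy

φ(ymyddxymyymyddxymy) expands symbol-by-symbol to ymy ddx ymy xd xd yy ymy ddx ymy ymy ddx ymy xd xd yy ymy ddx ymy; joining the 18 pieces gives the next term.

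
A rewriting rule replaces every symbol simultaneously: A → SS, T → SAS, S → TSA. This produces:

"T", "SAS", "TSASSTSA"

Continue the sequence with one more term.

SASTSASSTSATSASASTSASS

Expanding TSASSTSA: T→SAS, S→TSA, A→SS, S→TSA, S→TSA, T→SAS, S→TSA, A→SS. Concatenated: SAS TSA SS TSA TSA SAS TSA SS.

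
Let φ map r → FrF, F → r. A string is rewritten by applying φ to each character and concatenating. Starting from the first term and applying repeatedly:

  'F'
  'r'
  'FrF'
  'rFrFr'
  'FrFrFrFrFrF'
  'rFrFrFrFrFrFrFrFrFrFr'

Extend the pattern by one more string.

Rewriting the 21 symbols of rFrFrFrFrFrFrFrFrFrFr one by one yields FrF r FrF r FrF r FrF r FrF r FrF r FrF r FrF r FrF r FrF r FrF; concatenated:

FrFrFrFrFrFrFrFrFrFrFrFrFrFrFrFrFrFrFrFrFrF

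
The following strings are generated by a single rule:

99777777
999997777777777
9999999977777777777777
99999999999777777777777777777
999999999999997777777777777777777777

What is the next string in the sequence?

9999999999999999977777777777777777777777777

The n-th term is 3n-1 9's then 4n+2 7's (n = 1, 2, …).
For the next term, n = 6, so the run lengths are 17, 26.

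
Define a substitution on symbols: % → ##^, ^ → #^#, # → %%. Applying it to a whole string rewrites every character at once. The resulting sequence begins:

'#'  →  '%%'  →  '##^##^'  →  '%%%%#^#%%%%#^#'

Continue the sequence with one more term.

Applying the rule to each of the 14 symbols of %%%%#^#%%%%#^# gives the pieces ##^ ##^ ##^ ##^ %% #^# %% ##^ ##^ ##^ ##^ %% #^# %%, which concatenate to the answer.

##^##^##^##^%%#^#%%##^##^##^##^%%#^#%%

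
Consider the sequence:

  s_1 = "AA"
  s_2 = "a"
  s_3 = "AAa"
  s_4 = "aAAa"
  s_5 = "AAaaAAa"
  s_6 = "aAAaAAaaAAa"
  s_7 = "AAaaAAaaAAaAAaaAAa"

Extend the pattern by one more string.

aAAaAAaaAAaAAaaAAaaAAaAAaaAAa

From term 3 onward, concatenate the second-to-last term with the last: AA·a = AAa, a·AAa = aAAa, …
So term 8 is aAAaAAaaAAa·AAaaAAaaAAaAAaaAAa.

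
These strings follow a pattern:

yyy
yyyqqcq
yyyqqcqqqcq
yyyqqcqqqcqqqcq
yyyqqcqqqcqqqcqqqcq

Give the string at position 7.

Each term is the previous one with qqcq appended.
From yyyqqcqqqcqqqcqqqcq, 2 further steps: yyyqqcqqqcqqqcqqqcq → yyyqqcqqqcqqqcqqqcqqqcq → (answer).

yyyqqcqqqcqqqcqqqcqqqcqqqcq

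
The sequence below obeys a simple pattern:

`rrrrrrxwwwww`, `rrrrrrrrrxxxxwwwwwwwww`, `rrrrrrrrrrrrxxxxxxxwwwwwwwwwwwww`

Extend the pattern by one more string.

The n-th term is 3n+3 r's then 3n-2 x's then 4n+1 w's (n = 1, 2, …).
For the next term, n = 4, so the run lengths are 15, 10, 17.

rrrrrrrrrrrrrrrxxxxxxxxxxwwwwwwwwwwwwwwwww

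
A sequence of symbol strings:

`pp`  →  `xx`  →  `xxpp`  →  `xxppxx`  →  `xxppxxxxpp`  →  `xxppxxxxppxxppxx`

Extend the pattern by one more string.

xxppxxxxppxxppxxxxppxxxxpp

This is a Fibonacci-style word recurrence s(k) = s(k−1)·s(k−2): e.g. xx·pp = xxpp.
The next term joins xxppxxxxppxxppxx and xxppxxxxpp.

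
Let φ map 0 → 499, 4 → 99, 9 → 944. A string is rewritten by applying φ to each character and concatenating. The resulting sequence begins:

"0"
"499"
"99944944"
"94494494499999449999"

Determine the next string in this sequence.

φ(94494494499999449999) expands symbol-by-symbol to 944 99 99 944 99 99 944 99 99 944 944 944 944 944 99 99 944 944 944 944; joining the 20 pieces gives the next term.

9449999944999994499999449449449449449999944944944944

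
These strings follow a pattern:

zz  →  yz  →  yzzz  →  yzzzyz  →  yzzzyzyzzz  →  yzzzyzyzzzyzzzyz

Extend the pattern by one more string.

yzzzyzyzzzyzzzyzyzzzyzyzzz

Each term (from the third on) is the previous term followed by the one before it: term 3 = yz·zz = yzzz.
Continuing: yzzzyzyzzzyzzzyz · yzzzyzyzzz gives term 7.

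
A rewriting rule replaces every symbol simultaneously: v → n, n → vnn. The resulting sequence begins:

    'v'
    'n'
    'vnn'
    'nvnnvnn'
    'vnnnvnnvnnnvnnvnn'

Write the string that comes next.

Rewriting the 17 symbols of vnnnvnnvnnnvnnvnn one by one yields n vnn vnn vnn n vnn vnn n vnn vnn vnn n vnn vnn n vnn vnn; concatenated:

nvnnvnnvnnnvnnvnnnvnnvnnvnnnvnnvnnnvnnvnn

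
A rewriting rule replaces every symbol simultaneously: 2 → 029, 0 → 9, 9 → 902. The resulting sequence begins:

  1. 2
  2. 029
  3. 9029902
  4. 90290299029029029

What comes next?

Rewriting the 17 symbols of 90290299029029029 one by one yields 902 9 029 902 9 029 902 902 9 029 902 9 029 902 9 029 902; concatenated:

90290299029029902902902990290299029029902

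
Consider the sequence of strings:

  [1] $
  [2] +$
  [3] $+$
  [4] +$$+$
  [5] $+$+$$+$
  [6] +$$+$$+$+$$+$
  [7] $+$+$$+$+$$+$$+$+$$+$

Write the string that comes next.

This is a Fibonacci-style word recurrence s(k) = s(k−2)·s(k−1): e.g. $·+$ = $+$.
The next term joins +$$+$$+$+$$+$ and $+$+$$+$+$$+$$+$+$$+$.

+$$+$$+$+$$+$$+$+$$+$+$$+$$+$+$$+$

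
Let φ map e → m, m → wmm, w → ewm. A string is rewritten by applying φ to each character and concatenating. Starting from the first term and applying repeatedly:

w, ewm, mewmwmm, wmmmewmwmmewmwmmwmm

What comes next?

Rewriting the 19 symbols of wmmmewmwmmewmwmmwmm one by one yields ewm wmm wmm wmm m ewm wmm ewm wmm wmm m ewm wmm ewm wmm wmm ewm wmm wmm; concatenated:

ewmwmmwmmwmmmewmwmmewmwmmwmmmewmwmmewmwmmwmmewmwmmwmm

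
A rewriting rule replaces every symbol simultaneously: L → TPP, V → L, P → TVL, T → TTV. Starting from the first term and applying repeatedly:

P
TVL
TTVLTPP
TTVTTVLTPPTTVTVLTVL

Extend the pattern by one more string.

Applying the rule to each of the 19 symbols of TTVTTVLTPPTTVTVLTVL gives the pieces TTV TTV L TTV TTV L TPP TTV TVL TVL TTV TTV L TTV L TPP TTV L TPP, which concatenate to the answer.

TTVTTVLTTVTTVLTPPTTVTVLTVLTTVTTVLTTVLTPPTTVLTPP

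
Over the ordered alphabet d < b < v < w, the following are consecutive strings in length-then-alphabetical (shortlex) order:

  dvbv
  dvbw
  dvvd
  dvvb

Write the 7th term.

dvwd

Continuing the enumeration 3 steps past dvvb: dvvb → dvvv → dvvw → (answer).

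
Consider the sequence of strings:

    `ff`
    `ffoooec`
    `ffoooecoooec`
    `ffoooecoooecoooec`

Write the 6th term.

ffoooecoooecoooecoooecoooec

Every step adds oooec to the end: s(k+1) = s(k)·oooec.
From ffoooecoooecoooec, 2 further steps: ffoooecoooecoooec → ffoooecoooecoooecoooec → (answer).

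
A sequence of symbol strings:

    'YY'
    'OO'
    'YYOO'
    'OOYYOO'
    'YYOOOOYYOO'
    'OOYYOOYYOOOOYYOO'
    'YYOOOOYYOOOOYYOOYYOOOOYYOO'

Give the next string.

Each term (from the third on) is the two preceding terms concatenated in order: term 3 = YY·OO = YYOO.
So term 8 is OOYYOOYYOOOOYYOO·YYOOOOYYOOOOYYOOYYOOOOYYOO.

OOYYOOYYOOOOYYOOYYOOOOYYOOOOYYOOYYOOOOYYOO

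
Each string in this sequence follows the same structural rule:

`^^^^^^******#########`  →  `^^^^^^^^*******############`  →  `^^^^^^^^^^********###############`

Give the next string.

Each string has the form ^^{2n} *^{n+3} #^{3n}, where the shown terms are n = 3, 4, 5.
For the next term, n = 6, so the run lengths are 12, 9, 18.

^^^^^^^^^^^^*********##################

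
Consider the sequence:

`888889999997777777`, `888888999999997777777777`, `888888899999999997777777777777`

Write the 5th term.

The n-th term is n+3 8's then 2n+2 9's then 3n+1 7's, where the shown terms are n = 2, 3, 4.
Setting n = 6 gives 9, 14, 19 characters in each block.

888888888999999999999997777777777777777777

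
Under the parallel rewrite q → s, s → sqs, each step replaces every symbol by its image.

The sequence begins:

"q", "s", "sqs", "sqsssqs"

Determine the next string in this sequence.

sqsssqssqssqsssqs

Expanding sqsssqs: s→sqs, q→s, s→sqs, s→sqs, s→sqs, q→s, s→sqs. Concatenated: sqs s sqs sqs sqs s sqs.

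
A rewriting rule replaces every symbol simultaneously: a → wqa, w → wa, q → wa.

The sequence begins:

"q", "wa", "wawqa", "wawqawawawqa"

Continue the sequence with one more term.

Rewriting each symbol of wawqawawawqa: w→wa, a→wqa, w→wa, q→wa, a→wqa, w→wa, a→wqa, w→wa, a→wqa, w→wa, q→wa, a→wqa, which concatenates to wa wqa wa wa wqa wa wqa wa wqa wa wa wqa.

wawqawawawqawawqawawqawawawqa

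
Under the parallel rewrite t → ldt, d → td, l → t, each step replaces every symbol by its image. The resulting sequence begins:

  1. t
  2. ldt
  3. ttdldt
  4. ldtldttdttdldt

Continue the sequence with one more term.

Rewriting the 14 symbols of ldtldttdttdldt one by one yields t td ldt t td ldt ldt td ldt ldt td t td ldt; concatenated:

ttdldtttdldtldttdldtldttdttdldt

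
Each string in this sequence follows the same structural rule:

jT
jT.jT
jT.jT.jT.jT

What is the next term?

s(k+1) = s(k)·.·s(k) — each term doubles the last with '.' between the halves.
Doubling jT.jT.jT.jT with '.' between the halves:

jT.jT.jT.jT.jT.jT.jT.jT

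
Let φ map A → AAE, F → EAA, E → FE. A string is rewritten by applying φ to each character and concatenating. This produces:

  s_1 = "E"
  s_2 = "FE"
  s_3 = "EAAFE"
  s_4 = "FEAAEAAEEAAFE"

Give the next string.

Rewriting the 13 symbols of FEAAEAAEEAAFE one by one yields EAA FE AAE AAE FE AAE AAE FE FE AAE AAE EAA FE; concatenated:

EAAFEAAEAAEFEAAEAAEFEFEAAEAAEEAAFE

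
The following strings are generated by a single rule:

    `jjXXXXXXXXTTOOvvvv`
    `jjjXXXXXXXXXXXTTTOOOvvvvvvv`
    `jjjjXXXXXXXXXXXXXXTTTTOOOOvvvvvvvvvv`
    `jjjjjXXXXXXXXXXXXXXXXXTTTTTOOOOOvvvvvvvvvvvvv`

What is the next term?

The n-th term is n j's then 3n+2 X's then n T's then n O's then 3n-2 v's, where the shown terms are n = 2, 3, 4, 5.
Setting n = 6 gives 6, 20, 6, 6, 16 characters in each block.

jjjjjjXXXXXXXXXXXXXXXXXXXXTTTTTTOOOOOOvvvvvvvvvvvvvvvv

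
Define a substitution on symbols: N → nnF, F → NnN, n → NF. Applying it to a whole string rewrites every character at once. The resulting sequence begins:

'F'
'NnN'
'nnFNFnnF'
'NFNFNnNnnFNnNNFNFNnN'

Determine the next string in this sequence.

nnFNnNnnFNnNnnFNFnnFNFNFNnNnnFNFnnFnnFNnNnnFNnNnnFNFnnF

φ(NFNFNnNnnFNnNNFNFNnN) expands symbol-by-symbol to nnF NnN nnF NnN nnF NF nnF NF NF NnN nnF NF nnF nnF NnN nnF NnN nnF NF nnF; joining the 20 pieces gives the next term.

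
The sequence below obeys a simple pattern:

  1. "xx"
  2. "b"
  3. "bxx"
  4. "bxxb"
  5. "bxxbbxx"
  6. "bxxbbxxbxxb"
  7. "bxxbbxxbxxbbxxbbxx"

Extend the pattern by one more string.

Each term (from the third on) is the previous term followed by the one before it: term 3 = b·xx = bxx.
Continuing: bxxbbxxbxxbbxxbbxx · bxxbbxxbxxb gives term 8.

bxxbbxxbxxbbxxbbxxbxxbbxxbxxb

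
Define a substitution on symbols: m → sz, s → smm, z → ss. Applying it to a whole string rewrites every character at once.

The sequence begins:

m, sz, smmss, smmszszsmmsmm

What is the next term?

smmszszsmmsssmmsssmmszszsmmszsz

Applying the rule to each of the 13 symbols of smmszszsmmsmm gives the pieces smm sz sz smm ss smm ss smm sz sz smm sz sz, which concatenate to the answer.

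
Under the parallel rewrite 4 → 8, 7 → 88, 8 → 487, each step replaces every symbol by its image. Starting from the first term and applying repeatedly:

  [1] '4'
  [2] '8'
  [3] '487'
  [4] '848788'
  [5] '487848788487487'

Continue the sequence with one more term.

Rewriting the 15 symbols of 487848788487487 one by one yields 8 487 88 487 8 487 88 487 487 8 487 88 8 487 88; concatenated:

848788487848788487487848788848788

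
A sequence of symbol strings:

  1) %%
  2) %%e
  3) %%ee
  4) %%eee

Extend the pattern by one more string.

The strings grow by a fixed suffix e each time.
Applying this once more to %%eee:

%%eeee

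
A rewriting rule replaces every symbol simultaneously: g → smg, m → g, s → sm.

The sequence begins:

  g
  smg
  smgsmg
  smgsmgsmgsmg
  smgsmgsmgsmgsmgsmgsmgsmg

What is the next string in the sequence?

smgsmgsmgsmgsmgsmgsmgsmgsmgsmgsmgsmgsmgsmgsmgsmg

Replace each of the 24 characters of smgsmgsmgsmgsmgsmgsmgsmg in place — sm g smg sm g smg sm g smg sm g smg sm g smg sm g smg sm g smg sm g smg — and concatenate.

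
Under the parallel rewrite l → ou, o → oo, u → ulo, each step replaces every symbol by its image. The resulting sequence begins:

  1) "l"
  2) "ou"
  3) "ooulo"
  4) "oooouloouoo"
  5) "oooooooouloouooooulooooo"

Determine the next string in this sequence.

Rewriting the 24 symbols of oooooooouloouooooulooooo one by one yields oo oo oo oo oo oo oo oo ulo ou oo oo ulo oo oo oo oo ulo ou oo oo oo oo oo; concatenated:

oooooooooooooooouloouooooulooooooooouloouoooooooooo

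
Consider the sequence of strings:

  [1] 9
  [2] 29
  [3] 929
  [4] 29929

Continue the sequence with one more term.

92929929

This is a Fibonacci-style word recurrence s(k) = s(k−2)·s(k−1): e.g. 9·29 = 929.
Continuing: 929 · 29929 gives term 5.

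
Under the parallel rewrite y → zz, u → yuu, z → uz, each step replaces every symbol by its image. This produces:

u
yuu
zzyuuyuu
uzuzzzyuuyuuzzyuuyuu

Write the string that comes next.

Rewriting the 20 symbols of uzuzzzyuuyuuzzyuuyuu one by one yields yuu uz yuu uz uz uz zz yuu yuu zz yuu yuu uz uz zz yuu yuu zz yuu yuu; concatenated:

yuuuzyuuuzuzuzzzyuuyuuzzyuuyuuuzuzzzyuuyuuzzyuuyuu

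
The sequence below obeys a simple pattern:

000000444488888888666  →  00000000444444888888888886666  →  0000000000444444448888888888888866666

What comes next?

Term n consists of 2n 0's, followed by 2n-2 4's, followed by 3n-1 8's, followed by n 6's, where the shown terms are n = 3, 4, 5.
At n = 6 the blocks have lengths 12, 10, 17, 6.

000000000000444444444488888888888888888666666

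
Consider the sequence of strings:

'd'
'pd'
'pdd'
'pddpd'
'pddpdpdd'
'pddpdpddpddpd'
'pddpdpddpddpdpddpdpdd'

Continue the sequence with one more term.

pddpdpddpddpdpddpdpddpddpdpddpddpd

This is a Fibonacci-style word recurrence s(k) = s(k−1)·s(k−2): e.g. pd·d = pdd.
The next term joins pddpdpddpddpdpddpdpdd and pddpdpddpddpd.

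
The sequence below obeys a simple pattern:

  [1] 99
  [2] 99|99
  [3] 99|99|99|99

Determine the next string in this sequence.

Every step duplicates the string with '|' between the halves.
So the next term is two copies of 99|99|99|99 with '|' between the halves.

99|99|99|99|99|99|99|99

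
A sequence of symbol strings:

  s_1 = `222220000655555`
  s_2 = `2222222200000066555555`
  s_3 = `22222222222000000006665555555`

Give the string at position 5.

Reading off run lengths: 2 runs 5, 8, 11; 0 runs 4, 6, 8; 6 runs 1, 2, 3; 5 runs 5, 6, 7 — each is linear in n, where the shown terms are n = 2, 3, 4.
At n = 6 the blocks have lengths 17, 12, 5, 9.

2222222222222222200000000000066666555555555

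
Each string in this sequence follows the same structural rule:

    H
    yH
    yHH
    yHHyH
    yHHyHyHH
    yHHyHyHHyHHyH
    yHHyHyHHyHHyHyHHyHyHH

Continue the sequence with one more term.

yHHyHyHHyHHyHyHHyHyHHyHHyHyHHyHHyH

Each term (from the third on) is the previous term followed by the one before it: term 3 = yH·H = yHH.
The next term joins yHHyHyHHyHHyHyHHyHyHH and yHHyHyHHyHHyH.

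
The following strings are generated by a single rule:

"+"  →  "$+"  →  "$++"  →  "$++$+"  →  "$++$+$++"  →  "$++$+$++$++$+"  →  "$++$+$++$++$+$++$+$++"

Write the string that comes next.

$++$+$++$++$+$++$+$++$++$+$++$++$+

Each term (from the third on) is the previous term followed by the one before it: term 3 = $+·+ = $++.
Continuing: $++$+$++$++$+$++$+$++ · $++$+$++$++$+ gives term 8.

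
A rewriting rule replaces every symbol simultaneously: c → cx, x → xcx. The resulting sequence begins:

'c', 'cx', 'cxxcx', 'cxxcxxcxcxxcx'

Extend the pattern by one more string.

cxxcxxcxcxxcxxcxcxxcxcxxcxxcxcxxcx

Replace each of the 13 characters of cxxcxxcxcxxcx in place — cx xcx xcx cx xcx xcx cx xcx cx xcx xcx cx xcx — and concatenate.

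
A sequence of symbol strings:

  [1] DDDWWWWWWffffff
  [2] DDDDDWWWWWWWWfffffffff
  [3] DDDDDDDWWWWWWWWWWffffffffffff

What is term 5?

DDDDDDDDDDDWWWWWWWWWWWWWWffffffffffffffffff

Term n consists of 2n-1 D's, followed by 2n+2 W's, followed by 3n f's, where the shown terms are n = 2, 3, 4.
For term 5, n = 6, so the run lengths are 11, 14, 18.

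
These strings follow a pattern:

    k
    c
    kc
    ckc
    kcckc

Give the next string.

ckckcckc

From term 3 onward, concatenate the second-to-last term with the last: k·c = kc, c·kc = ckc, …
So term 6 is ckc·kcckc.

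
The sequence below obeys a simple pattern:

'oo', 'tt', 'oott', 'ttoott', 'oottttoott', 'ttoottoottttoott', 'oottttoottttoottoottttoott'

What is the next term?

This is a Fibonacci-style word recurrence s(k) = s(k−2)·s(k−1): e.g. oo·tt = oott.
The next term joins ttoottoottttoott and oottttoottttoottoottttoott.

ttoottoottttoottoottttoottttoottoottttoott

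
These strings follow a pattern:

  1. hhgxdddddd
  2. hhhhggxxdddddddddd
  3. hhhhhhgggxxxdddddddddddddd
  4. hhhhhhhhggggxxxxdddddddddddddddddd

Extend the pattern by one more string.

hhhhhhhhhhgggggxxxxxdddddddddddddddddddddd

Reading off run lengths: h runs 2, 4, 6, 8; g runs 1, 2, 3, 4; x runs 1, 2, 3, 4; d runs 6, 10, 14, 18 — each is linear in n (n = 1, 2, …).
For the next term, n = 5, so the run lengths are 10, 5, 5, 22.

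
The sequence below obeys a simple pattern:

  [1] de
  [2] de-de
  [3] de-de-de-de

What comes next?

s(k+1) = s(k)·-·s(k) — each term doubles the last with '-' between the halves.
One more doubling of de-de-de-de gives the answer.

de-de-de-de-de-de-de-de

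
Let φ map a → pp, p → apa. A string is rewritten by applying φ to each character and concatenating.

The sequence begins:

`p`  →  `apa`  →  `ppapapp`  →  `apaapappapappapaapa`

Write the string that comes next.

Replace each of the 19 characters of apaapappapappapaapa in place — pp apa pp pp apa pp apa apa pp apa pp apa apa pp apa pp pp apa pp — and concatenate.

ppapappppapappapaapappapappapaapappapappppapapp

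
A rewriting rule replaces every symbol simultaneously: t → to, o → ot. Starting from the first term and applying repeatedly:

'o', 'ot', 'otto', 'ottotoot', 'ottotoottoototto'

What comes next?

ottotoottootottotootottoottotoot

Applying the rule to each of the 16 symbols of ottotoottoototto gives the pieces ot to to ot to ot ot to to ot ot to ot to to ot, which concatenate to the answer.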